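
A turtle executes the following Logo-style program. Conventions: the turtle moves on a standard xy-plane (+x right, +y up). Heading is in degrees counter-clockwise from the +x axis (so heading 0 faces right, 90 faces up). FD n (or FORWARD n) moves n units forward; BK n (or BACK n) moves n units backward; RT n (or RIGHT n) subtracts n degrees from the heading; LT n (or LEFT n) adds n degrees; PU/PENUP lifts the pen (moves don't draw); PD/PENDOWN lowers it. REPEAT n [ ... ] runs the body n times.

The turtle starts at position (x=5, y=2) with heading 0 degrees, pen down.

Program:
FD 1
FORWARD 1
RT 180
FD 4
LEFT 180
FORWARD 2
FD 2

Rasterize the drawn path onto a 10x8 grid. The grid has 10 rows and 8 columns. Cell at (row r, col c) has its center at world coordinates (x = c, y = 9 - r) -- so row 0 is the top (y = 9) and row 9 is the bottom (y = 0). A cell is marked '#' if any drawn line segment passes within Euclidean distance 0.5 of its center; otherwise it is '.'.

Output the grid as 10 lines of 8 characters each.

Segment 0: (5,2) -> (6,2)
Segment 1: (6,2) -> (7,2)
Segment 2: (7,2) -> (3,2)
Segment 3: (3,2) -> (5,2)
Segment 4: (5,2) -> (7,2)

Answer: ........
........
........
........
........
........
........
...#####
........
........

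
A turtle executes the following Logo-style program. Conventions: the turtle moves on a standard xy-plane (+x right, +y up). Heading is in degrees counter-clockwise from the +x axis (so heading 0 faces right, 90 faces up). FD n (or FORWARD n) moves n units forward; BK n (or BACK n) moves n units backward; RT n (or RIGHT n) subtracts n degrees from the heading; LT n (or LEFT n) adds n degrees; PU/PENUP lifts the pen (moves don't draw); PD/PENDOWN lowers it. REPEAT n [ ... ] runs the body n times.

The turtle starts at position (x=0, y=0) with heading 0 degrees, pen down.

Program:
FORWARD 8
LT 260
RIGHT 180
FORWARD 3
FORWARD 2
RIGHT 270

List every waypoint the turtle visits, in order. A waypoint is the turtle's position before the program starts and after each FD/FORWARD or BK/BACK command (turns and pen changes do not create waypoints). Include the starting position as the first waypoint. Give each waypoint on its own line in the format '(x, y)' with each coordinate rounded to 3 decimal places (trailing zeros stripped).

Answer: (0, 0)
(8, 0)
(8.521, 2.954)
(8.868, 4.924)

Derivation:
Executing turtle program step by step:
Start: pos=(0,0), heading=0, pen down
FD 8: (0,0) -> (8,0) [heading=0, draw]
LT 260: heading 0 -> 260
RT 180: heading 260 -> 80
FD 3: (8,0) -> (8.521,2.954) [heading=80, draw]
FD 2: (8.521,2.954) -> (8.868,4.924) [heading=80, draw]
RT 270: heading 80 -> 170
Final: pos=(8.868,4.924), heading=170, 3 segment(s) drawn
Waypoints (4 total):
(0, 0)
(8, 0)
(8.521, 2.954)
(8.868, 4.924)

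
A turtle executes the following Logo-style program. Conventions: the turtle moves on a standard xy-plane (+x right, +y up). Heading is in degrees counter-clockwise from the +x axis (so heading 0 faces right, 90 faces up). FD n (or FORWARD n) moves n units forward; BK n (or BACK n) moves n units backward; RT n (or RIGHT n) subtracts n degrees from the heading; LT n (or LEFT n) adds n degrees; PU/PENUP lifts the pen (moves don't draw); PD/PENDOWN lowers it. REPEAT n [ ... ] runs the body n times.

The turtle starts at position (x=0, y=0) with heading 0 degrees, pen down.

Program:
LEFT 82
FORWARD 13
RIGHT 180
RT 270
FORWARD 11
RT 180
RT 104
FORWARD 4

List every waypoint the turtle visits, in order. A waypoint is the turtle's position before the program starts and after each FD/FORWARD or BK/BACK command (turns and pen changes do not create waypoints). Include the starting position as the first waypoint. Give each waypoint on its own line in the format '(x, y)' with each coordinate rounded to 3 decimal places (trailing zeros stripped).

Executing turtle program step by step:
Start: pos=(0,0), heading=0, pen down
LT 82: heading 0 -> 82
FD 13: (0,0) -> (1.809,12.873) [heading=82, draw]
RT 180: heading 82 -> 262
RT 270: heading 262 -> 352
FD 11: (1.809,12.873) -> (12.702,11.343) [heading=352, draw]
RT 180: heading 352 -> 172
RT 104: heading 172 -> 68
FD 4: (12.702,11.343) -> (14.201,15.051) [heading=68, draw]
Final: pos=(14.201,15.051), heading=68, 3 segment(s) drawn
Waypoints (4 total):
(0, 0)
(1.809, 12.873)
(12.702, 11.343)
(14.201, 15.051)

Answer: (0, 0)
(1.809, 12.873)
(12.702, 11.343)
(14.201, 15.051)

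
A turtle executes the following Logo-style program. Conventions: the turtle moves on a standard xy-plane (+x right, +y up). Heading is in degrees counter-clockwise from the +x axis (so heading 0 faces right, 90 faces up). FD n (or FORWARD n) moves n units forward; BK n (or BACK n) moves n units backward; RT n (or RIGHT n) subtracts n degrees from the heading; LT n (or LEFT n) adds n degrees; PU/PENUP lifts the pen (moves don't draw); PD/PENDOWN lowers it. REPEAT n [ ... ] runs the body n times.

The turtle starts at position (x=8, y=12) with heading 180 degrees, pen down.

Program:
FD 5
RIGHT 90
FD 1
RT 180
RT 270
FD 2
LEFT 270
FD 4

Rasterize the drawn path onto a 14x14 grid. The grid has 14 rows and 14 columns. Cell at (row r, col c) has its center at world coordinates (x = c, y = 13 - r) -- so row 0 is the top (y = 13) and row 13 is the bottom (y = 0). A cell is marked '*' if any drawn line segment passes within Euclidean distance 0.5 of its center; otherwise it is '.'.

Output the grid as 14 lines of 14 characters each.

Segment 0: (8,12) -> (3,12)
Segment 1: (3,12) -> (3,13)
Segment 2: (3,13) -> (5,13)
Segment 3: (5,13) -> (5,9)

Answer: ...***........
...******.....
.....*........
.....*........
.....*........
..............
..............
..............
..............
..............
..............
..............
..............
..............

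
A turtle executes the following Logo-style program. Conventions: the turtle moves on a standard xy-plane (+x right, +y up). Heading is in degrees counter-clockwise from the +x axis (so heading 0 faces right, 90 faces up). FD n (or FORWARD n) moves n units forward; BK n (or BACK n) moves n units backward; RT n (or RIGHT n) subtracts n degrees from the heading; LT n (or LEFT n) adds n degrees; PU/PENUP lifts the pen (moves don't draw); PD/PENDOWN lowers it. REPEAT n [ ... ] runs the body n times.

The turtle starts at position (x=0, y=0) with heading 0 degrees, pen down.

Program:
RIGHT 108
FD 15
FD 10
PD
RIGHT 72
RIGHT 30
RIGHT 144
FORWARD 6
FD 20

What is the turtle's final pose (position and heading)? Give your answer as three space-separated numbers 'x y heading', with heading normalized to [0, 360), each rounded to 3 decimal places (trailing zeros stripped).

Executing turtle program step by step:
Start: pos=(0,0), heading=0, pen down
RT 108: heading 0 -> 252
FD 15: (0,0) -> (-4.635,-14.266) [heading=252, draw]
FD 10: (-4.635,-14.266) -> (-7.725,-23.776) [heading=252, draw]
PD: pen down
RT 72: heading 252 -> 180
RT 30: heading 180 -> 150
RT 144: heading 150 -> 6
FD 6: (-7.725,-23.776) -> (-1.758,-23.149) [heading=6, draw]
FD 20: (-1.758,-23.149) -> (18.132,-21.059) [heading=6, draw]
Final: pos=(18.132,-21.059), heading=6, 4 segment(s) drawn

Answer: 18.132 -21.059 6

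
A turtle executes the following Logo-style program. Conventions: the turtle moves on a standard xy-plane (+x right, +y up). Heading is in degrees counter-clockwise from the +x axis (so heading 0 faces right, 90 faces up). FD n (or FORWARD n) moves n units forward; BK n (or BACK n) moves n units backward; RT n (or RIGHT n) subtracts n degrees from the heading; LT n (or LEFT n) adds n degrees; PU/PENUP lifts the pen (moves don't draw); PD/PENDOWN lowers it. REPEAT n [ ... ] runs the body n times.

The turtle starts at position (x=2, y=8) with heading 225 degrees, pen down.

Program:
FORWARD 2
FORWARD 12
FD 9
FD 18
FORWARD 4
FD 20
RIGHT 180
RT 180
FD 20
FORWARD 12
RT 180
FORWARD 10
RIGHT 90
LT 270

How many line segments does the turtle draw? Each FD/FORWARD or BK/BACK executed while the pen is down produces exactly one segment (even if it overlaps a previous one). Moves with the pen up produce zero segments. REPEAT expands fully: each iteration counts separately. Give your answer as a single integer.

Answer: 9

Derivation:
Executing turtle program step by step:
Start: pos=(2,8), heading=225, pen down
FD 2: (2,8) -> (0.586,6.586) [heading=225, draw]
FD 12: (0.586,6.586) -> (-7.899,-1.899) [heading=225, draw]
FD 9: (-7.899,-1.899) -> (-14.263,-8.263) [heading=225, draw]
FD 18: (-14.263,-8.263) -> (-26.991,-20.991) [heading=225, draw]
FD 4: (-26.991,-20.991) -> (-29.82,-23.82) [heading=225, draw]
FD 20: (-29.82,-23.82) -> (-43.962,-37.962) [heading=225, draw]
RT 180: heading 225 -> 45
RT 180: heading 45 -> 225
FD 20: (-43.962,-37.962) -> (-58.104,-52.104) [heading=225, draw]
FD 12: (-58.104,-52.104) -> (-66.589,-60.589) [heading=225, draw]
RT 180: heading 225 -> 45
FD 10: (-66.589,-60.589) -> (-59.518,-53.518) [heading=45, draw]
RT 90: heading 45 -> 315
LT 270: heading 315 -> 225
Final: pos=(-59.518,-53.518), heading=225, 9 segment(s) drawn
Segments drawn: 9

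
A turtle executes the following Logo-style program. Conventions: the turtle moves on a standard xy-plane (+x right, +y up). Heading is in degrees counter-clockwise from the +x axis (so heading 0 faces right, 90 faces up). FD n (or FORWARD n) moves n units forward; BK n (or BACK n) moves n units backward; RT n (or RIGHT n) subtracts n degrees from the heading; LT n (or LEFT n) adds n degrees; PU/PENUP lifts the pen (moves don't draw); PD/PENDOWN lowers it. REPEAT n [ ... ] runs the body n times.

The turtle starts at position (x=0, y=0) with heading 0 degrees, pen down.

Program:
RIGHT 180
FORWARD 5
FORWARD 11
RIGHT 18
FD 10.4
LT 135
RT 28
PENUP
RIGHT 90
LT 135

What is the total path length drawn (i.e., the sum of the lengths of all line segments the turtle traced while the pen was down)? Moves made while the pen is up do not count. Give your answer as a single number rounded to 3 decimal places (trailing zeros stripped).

Answer: 26.4

Derivation:
Executing turtle program step by step:
Start: pos=(0,0), heading=0, pen down
RT 180: heading 0 -> 180
FD 5: (0,0) -> (-5,0) [heading=180, draw]
FD 11: (-5,0) -> (-16,0) [heading=180, draw]
RT 18: heading 180 -> 162
FD 10.4: (-16,0) -> (-25.891,3.214) [heading=162, draw]
LT 135: heading 162 -> 297
RT 28: heading 297 -> 269
PU: pen up
RT 90: heading 269 -> 179
LT 135: heading 179 -> 314
Final: pos=(-25.891,3.214), heading=314, 3 segment(s) drawn

Segment lengths:
  seg 1: (0,0) -> (-5,0), length = 5
  seg 2: (-5,0) -> (-16,0), length = 11
  seg 3: (-16,0) -> (-25.891,3.214), length = 10.4
Total = 26.4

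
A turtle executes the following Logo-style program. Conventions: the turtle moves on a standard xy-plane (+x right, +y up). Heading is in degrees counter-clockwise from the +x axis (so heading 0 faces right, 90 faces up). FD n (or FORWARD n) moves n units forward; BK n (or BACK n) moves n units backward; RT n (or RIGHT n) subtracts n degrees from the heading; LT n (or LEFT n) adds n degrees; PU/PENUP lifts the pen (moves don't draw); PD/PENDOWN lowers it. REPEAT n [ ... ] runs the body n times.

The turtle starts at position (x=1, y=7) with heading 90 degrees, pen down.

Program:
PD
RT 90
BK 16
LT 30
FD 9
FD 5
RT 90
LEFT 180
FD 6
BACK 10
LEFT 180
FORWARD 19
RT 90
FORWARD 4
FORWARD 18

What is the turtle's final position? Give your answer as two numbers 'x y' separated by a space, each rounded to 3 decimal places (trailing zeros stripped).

Answer: -10.428 -16.919

Derivation:
Executing turtle program step by step:
Start: pos=(1,7), heading=90, pen down
PD: pen down
RT 90: heading 90 -> 0
BK 16: (1,7) -> (-15,7) [heading=0, draw]
LT 30: heading 0 -> 30
FD 9: (-15,7) -> (-7.206,11.5) [heading=30, draw]
FD 5: (-7.206,11.5) -> (-2.876,14) [heading=30, draw]
RT 90: heading 30 -> 300
LT 180: heading 300 -> 120
FD 6: (-2.876,14) -> (-5.876,19.196) [heading=120, draw]
BK 10: (-5.876,19.196) -> (-0.876,10.536) [heading=120, draw]
LT 180: heading 120 -> 300
FD 19: (-0.876,10.536) -> (8.624,-5.919) [heading=300, draw]
RT 90: heading 300 -> 210
FD 4: (8.624,-5.919) -> (5.16,-7.919) [heading=210, draw]
FD 18: (5.16,-7.919) -> (-10.428,-16.919) [heading=210, draw]
Final: pos=(-10.428,-16.919), heading=210, 8 segment(s) drawn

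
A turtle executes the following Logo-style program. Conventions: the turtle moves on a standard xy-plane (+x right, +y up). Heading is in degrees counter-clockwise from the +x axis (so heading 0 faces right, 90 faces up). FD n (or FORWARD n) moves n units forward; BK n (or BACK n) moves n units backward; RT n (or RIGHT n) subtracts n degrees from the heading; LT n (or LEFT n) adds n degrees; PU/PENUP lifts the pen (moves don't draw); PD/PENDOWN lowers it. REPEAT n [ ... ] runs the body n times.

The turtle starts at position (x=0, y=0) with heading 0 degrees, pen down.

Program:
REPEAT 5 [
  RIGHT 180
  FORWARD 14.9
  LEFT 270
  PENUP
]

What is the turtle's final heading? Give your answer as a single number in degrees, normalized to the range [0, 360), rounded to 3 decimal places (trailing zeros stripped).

Executing turtle program step by step:
Start: pos=(0,0), heading=0, pen down
REPEAT 5 [
  -- iteration 1/5 --
  RT 180: heading 0 -> 180
  FD 14.9: (0,0) -> (-14.9,0) [heading=180, draw]
  LT 270: heading 180 -> 90
  PU: pen up
  -- iteration 2/5 --
  RT 180: heading 90 -> 270
  FD 14.9: (-14.9,0) -> (-14.9,-14.9) [heading=270, move]
  LT 270: heading 270 -> 180
  PU: pen up
  -- iteration 3/5 --
  RT 180: heading 180 -> 0
  FD 14.9: (-14.9,-14.9) -> (0,-14.9) [heading=0, move]
  LT 270: heading 0 -> 270
  PU: pen up
  -- iteration 4/5 --
  RT 180: heading 270 -> 90
  FD 14.9: (0,-14.9) -> (0,0) [heading=90, move]
  LT 270: heading 90 -> 0
  PU: pen up
  -- iteration 5/5 --
  RT 180: heading 0 -> 180
  FD 14.9: (0,0) -> (-14.9,0) [heading=180, move]
  LT 270: heading 180 -> 90
  PU: pen up
]
Final: pos=(-14.9,0), heading=90, 1 segment(s) drawn

Answer: 90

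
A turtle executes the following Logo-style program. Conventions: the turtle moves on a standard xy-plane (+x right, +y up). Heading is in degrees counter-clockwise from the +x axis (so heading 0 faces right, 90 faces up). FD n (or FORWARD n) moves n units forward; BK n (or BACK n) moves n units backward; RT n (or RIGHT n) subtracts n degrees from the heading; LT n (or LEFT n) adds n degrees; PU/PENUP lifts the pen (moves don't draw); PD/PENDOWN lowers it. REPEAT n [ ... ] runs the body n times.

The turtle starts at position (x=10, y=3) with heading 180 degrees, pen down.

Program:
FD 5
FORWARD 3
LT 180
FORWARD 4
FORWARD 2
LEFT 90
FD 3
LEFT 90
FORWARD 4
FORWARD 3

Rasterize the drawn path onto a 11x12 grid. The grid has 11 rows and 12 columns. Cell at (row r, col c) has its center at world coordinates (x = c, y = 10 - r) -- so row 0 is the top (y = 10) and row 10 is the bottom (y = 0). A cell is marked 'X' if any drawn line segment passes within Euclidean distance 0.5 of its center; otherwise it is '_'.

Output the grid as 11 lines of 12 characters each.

Answer: ____________
____________
____________
____________
_XXXXXXXX___
________X___
________X___
__XXXXXXXXX_
____________
____________
____________

Derivation:
Segment 0: (10,3) -> (5,3)
Segment 1: (5,3) -> (2,3)
Segment 2: (2,3) -> (6,3)
Segment 3: (6,3) -> (8,3)
Segment 4: (8,3) -> (8,6)
Segment 5: (8,6) -> (4,6)
Segment 6: (4,6) -> (1,6)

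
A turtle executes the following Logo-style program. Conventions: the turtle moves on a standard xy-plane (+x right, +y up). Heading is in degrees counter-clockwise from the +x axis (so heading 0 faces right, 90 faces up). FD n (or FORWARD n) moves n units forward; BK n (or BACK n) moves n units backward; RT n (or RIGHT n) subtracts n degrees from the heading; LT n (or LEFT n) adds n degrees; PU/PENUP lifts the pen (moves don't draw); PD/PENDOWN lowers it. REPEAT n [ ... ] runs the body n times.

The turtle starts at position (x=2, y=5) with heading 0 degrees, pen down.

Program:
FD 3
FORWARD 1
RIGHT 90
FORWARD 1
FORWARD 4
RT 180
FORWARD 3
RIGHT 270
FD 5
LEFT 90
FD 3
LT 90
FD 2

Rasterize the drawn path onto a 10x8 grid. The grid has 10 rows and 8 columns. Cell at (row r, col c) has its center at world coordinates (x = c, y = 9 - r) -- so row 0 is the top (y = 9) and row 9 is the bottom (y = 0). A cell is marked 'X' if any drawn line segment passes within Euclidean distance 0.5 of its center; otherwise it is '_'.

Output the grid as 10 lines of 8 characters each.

Answer: ________
________
________
________
__XXXXX_
______X_
_XXXXXX_
_X____X_
_X____X_
_XXX__X_

Derivation:
Segment 0: (2,5) -> (5,5)
Segment 1: (5,5) -> (6,5)
Segment 2: (6,5) -> (6,4)
Segment 3: (6,4) -> (6,0)
Segment 4: (6,0) -> (6,3)
Segment 5: (6,3) -> (1,3)
Segment 6: (1,3) -> (1,-0)
Segment 7: (1,-0) -> (3,-0)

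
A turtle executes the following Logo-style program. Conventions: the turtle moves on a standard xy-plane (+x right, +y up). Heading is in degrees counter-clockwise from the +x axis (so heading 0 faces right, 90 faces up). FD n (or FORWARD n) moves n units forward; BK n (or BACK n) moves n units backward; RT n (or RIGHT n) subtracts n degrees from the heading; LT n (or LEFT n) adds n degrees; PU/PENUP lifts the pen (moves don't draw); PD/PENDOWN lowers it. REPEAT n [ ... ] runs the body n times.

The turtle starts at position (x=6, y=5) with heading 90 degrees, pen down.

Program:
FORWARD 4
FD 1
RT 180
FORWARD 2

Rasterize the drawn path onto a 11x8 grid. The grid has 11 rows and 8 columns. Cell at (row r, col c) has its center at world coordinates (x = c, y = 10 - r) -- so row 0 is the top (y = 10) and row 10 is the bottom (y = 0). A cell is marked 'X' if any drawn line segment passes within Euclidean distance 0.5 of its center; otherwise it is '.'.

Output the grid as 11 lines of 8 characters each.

Answer: ......X.
......X.
......X.
......X.
......X.
......X.
........
........
........
........
........

Derivation:
Segment 0: (6,5) -> (6,9)
Segment 1: (6,9) -> (6,10)
Segment 2: (6,10) -> (6,8)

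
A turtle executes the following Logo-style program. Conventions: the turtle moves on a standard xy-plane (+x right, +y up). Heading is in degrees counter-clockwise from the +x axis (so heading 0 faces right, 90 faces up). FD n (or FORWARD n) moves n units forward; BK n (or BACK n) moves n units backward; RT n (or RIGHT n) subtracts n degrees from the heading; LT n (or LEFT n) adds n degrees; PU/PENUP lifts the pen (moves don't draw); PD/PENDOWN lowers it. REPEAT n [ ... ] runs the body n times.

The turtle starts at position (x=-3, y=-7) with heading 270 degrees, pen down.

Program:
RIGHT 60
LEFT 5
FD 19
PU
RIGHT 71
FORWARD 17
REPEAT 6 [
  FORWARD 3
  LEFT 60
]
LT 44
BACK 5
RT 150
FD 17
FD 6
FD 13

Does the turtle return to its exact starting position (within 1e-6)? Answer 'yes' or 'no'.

Executing turtle program step by step:
Start: pos=(-3,-7), heading=270, pen down
RT 60: heading 270 -> 210
LT 5: heading 210 -> 215
FD 19: (-3,-7) -> (-18.564,-17.898) [heading=215, draw]
PU: pen up
RT 71: heading 215 -> 144
FD 17: (-18.564,-17.898) -> (-32.317,-7.906) [heading=144, move]
REPEAT 6 [
  -- iteration 1/6 --
  FD 3: (-32.317,-7.906) -> (-34.744,-6.142) [heading=144, move]
  LT 60: heading 144 -> 204
  -- iteration 2/6 --
  FD 3: (-34.744,-6.142) -> (-37.485,-7.362) [heading=204, move]
  LT 60: heading 204 -> 264
  -- iteration 3/6 --
  FD 3: (-37.485,-7.362) -> (-37.798,-10.346) [heading=264, move]
  LT 60: heading 264 -> 324
  -- iteration 4/6 --
  FD 3: (-37.798,-10.346) -> (-35.371,-12.109) [heading=324, move]
  LT 60: heading 324 -> 24
  -- iteration 5/6 --
  FD 3: (-35.371,-12.109) -> (-32.631,-10.889) [heading=24, move]
  LT 60: heading 24 -> 84
  -- iteration 6/6 --
  FD 3: (-32.631,-10.889) -> (-32.317,-7.906) [heading=84, move]
  LT 60: heading 84 -> 144
]
LT 44: heading 144 -> 188
BK 5: (-32.317,-7.906) -> (-27.366,-7.21) [heading=188, move]
RT 150: heading 188 -> 38
FD 17: (-27.366,-7.21) -> (-13.97,3.257) [heading=38, move]
FD 6: (-13.97,3.257) -> (-9.242,6.95) [heading=38, move]
FD 13: (-9.242,6.95) -> (1.003,14.954) [heading=38, move]
Final: pos=(1.003,14.954), heading=38, 1 segment(s) drawn

Start position: (-3, -7)
Final position: (1.003, 14.954)
Distance = 22.316; >= 1e-6 -> NOT closed

Answer: no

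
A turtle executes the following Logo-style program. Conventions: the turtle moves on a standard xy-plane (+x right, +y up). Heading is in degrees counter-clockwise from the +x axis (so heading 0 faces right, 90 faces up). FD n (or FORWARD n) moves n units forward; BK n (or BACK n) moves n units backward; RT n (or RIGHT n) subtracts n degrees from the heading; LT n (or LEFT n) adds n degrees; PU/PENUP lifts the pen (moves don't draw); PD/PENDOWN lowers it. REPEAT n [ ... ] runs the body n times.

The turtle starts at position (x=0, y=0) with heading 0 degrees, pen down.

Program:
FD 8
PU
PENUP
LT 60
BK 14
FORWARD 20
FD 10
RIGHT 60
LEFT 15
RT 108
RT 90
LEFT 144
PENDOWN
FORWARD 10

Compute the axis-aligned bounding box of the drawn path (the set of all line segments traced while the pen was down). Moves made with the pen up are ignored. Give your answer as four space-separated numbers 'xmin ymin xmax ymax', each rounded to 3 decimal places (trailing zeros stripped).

Executing turtle program step by step:
Start: pos=(0,0), heading=0, pen down
FD 8: (0,0) -> (8,0) [heading=0, draw]
PU: pen up
PU: pen up
LT 60: heading 0 -> 60
BK 14: (8,0) -> (1,-12.124) [heading=60, move]
FD 20: (1,-12.124) -> (11,5.196) [heading=60, move]
FD 10: (11,5.196) -> (16,13.856) [heading=60, move]
RT 60: heading 60 -> 0
LT 15: heading 0 -> 15
RT 108: heading 15 -> 267
RT 90: heading 267 -> 177
LT 144: heading 177 -> 321
PD: pen down
FD 10: (16,13.856) -> (23.771,7.563) [heading=321, draw]
Final: pos=(23.771,7.563), heading=321, 2 segment(s) drawn

Segment endpoints: x in {0, 8, 16, 23.771}, y in {0, 7.563, 13.856}
xmin=0, ymin=0, xmax=23.771, ymax=13.856

Answer: 0 0 23.771 13.856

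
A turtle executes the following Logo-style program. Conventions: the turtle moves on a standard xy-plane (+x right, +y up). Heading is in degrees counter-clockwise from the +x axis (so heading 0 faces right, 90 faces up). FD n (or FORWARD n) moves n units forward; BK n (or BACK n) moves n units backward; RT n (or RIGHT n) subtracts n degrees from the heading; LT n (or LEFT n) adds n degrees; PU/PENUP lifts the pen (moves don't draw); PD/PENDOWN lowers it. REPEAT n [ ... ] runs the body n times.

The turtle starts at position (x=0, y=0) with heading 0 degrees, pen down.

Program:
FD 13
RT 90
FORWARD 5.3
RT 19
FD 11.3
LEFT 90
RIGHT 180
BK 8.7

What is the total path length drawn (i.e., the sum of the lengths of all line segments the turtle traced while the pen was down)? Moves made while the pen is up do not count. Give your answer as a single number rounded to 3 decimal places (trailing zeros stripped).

Answer: 38.3

Derivation:
Executing turtle program step by step:
Start: pos=(0,0), heading=0, pen down
FD 13: (0,0) -> (13,0) [heading=0, draw]
RT 90: heading 0 -> 270
FD 5.3: (13,0) -> (13,-5.3) [heading=270, draw]
RT 19: heading 270 -> 251
FD 11.3: (13,-5.3) -> (9.321,-15.984) [heading=251, draw]
LT 90: heading 251 -> 341
RT 180: heading 341 -> 161
BK 8.7: (9.321,-15.984) -> (17.547,-18.817) [heading=161, draw]
Final: pos=(17.547,-18.817), heading=161, 4 segment(s) drawn

Segment lengths:
  seg 1: (0,0) -> (13,0), length = 13
  seg 2: (13,0) -> (13,-5.3), length = 5.3
  seg 3: (13,-5.3) -> (9.321,-15.984), length = 11.3
  seg 4: (9.321,-15.984) -> (17.547,-18.817), length = 8.7
Total = 38.3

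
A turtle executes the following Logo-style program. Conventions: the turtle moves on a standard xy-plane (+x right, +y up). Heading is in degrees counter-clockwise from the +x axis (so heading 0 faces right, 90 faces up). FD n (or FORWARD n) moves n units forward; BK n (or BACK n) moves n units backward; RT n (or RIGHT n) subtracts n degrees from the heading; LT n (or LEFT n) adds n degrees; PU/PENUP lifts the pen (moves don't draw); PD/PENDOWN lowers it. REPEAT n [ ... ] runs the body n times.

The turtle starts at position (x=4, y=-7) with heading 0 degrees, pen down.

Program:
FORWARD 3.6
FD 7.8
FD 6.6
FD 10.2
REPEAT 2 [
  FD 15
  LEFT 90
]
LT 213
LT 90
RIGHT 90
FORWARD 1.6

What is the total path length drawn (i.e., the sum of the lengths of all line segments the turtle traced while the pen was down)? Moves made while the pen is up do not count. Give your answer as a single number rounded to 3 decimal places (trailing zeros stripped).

Executing turtle program step by step:
Start: pos=(4,-7), heading=0, pen down
FD 3.6: (4,-7) -> (7.6,-7) [heading=0, draw]
FD 7.8: (7.6,-7) -> (15.4,-7) [heading=0, draw]
FD 6.6: (15.4,-7) -> (22,-7) [heading=0, draw]
FD 10.2: (22,-7) -> (32.2,-7) [heading=0, draw]
REPEAT 2 [
  -- iteration 1/2 --
  FD 15: (32.2,-7) -> (47.2,-7) [heading=0, draw]
  LT 90: heading 0 -> 90
  -- iteration 2/2 --
  FD 15: (47.2,-7) -> (47.2,8) [heading=90, draw]
  LT 90: heading 90 -> 180
]
LT 213: heading 180 -> 33
LT 90: heading 33 -> 123
RT 90: heading 123 -> 33
FD 1.6: (47.2,8) -> (48.542,8.871) [heading=33, draw]
Final: pos=(48.542,8.871), heading=33, 7 segment(s) drawn

Segment lengths:
  seg 1: (4,-7) -> (7.6,-7), length = 3.6
  seg 2: (7.6,-7) -> (15.4,-7), length = 7.8
  seg 3: (15.4,-7) -> (22,-7), length = 6.6
  seg 4: (22,-7) -> (32.2,-7), length = 10.2
  seg 5: (32.2,-7) -> (47.2,-7), length = 15
  seg 6: (47.2,-7) -> (47.2,8), length = 15
  seg 7: (47.2,8) -> (48.542,8.871), length = 1.6
Total = 59.8

Answer: 59.8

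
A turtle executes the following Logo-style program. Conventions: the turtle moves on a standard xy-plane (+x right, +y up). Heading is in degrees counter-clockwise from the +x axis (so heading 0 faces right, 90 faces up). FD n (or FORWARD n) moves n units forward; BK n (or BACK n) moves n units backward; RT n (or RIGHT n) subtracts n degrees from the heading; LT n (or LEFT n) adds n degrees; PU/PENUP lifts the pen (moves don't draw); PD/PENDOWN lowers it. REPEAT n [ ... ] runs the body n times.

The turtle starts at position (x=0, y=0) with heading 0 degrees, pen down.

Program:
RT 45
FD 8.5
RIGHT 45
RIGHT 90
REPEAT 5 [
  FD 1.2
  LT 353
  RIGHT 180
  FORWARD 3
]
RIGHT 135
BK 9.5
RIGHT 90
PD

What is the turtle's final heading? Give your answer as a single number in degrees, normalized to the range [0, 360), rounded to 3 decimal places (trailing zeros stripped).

Executing turtle program step by step:
Start: pos=(0,0), heading=0, pen down
RT 45: heading 0 -> 315
FD 8.5: (0,0) -> (6.01,-6.01) [heading=315, draw]
RT 45: heading 315 -> 270
RT 90: heading 270 -> 180
REPEAT 5 [
  -- iteration 1/5 --
  FD 1.2: (6.01,-6.01) -> (4.81,-6.01) [heading=180, draw]
  LT 353: heading 180 -> 173
  RT 180: heading 173 -> 353
  FD 3: (4.81,-6.01) -> (7.788,-6.376) [heading=353, draw]
  -- iteration 2/5 --
  FD 1.2: (7.788,-6.376) -> (8.979,-6.522) [heading=353, draw]
  LT 353: heading 353 -> 346
  RT 180: heading 346 -> 166
  FD 3: (8.979,-6.522) -> (6.068,-5.796) [heading=166, draw]
  -- iteration 3/5 --
  FD 1.2: (6.068,-5.796) -> (4.904,-5.506) [heading=166, draw]
  LT 353: heading 166 -> 159
  RT 180: heading 159 -> 339
  FD 3: (4.904,-5.506) -> (7.705,-6.581) [heading=339, draw]
  -- iteration 4/5 --
  FD 1.2: (7.705,-6.581) -> (8.825,-7.011) [heading=339, draw]
  LT 353: heading 339 -> 332
  RT 180: heading 332 -> 152
  FD 3: (8.825,-7.011) -> (6.176,-5.603) [heading=152, draw]
  -- iteration 5/5 --
  FD 1.2: (6.176,-5.603) -> (5.117,-5.04) [heading=152, draw]
  LT 353: heading 152 -> 145
  RT 180: heading 145 -> 325
  FD 3: (5.117,-5.04) -> (7.574,-6.76) [heading=325, draw]
]
RT 135: heading 325 -> 190
BK 9.5: (7.574,-6.76) -> (16.93,-5.111) [heading=190, draw]
RT 90: heading 190 -> 100
PD: pen down
Final: pos=(16.93,-5.111), heading=100, 12 segment(s) drawn

Answer: 100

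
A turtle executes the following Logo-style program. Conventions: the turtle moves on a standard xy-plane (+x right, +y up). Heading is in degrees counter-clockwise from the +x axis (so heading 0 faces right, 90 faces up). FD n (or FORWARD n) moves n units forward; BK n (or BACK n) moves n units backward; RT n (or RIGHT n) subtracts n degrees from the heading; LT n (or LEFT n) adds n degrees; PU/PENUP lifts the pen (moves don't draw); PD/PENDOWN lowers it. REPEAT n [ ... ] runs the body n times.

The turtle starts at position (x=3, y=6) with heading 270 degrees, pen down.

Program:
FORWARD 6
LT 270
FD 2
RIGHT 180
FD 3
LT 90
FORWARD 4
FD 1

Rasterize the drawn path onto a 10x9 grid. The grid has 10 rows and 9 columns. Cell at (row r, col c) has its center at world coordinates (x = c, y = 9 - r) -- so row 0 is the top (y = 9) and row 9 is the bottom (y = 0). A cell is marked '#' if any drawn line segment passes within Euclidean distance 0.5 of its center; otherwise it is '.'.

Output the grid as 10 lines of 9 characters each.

Segment 0: (3,6) -> (3,0)
Segment 1: (3,0) -> (1,0)
Segment 2: (1,0) -> (4,0)
Segment 3: (4,0) -> (4,4)
Segment 4: (4,4) -> (4,5)

Answer: .........
.........
.........
...#.....
...##....
...##....
...##....
...##....
...##....
.####....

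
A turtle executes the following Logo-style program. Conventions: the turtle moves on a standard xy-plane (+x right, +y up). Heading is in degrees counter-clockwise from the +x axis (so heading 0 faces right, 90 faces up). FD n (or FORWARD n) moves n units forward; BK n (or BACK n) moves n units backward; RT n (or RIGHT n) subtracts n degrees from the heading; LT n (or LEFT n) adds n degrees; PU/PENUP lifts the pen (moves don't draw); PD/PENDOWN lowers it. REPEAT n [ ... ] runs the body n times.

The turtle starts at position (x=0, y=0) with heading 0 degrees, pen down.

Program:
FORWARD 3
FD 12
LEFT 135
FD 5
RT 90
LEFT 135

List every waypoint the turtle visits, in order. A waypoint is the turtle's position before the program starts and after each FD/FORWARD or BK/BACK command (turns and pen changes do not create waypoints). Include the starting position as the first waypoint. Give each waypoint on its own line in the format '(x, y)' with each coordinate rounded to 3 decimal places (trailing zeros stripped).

Answer: (0, 0)
(3, 0)
(15, 0)
(11.464, 3.536)

Derivation:
Executing turtle program step by step:
Start: pos=(0,0), heading=0, pen down
FD 3: (0,0) -> (3,0) [heading=0, draw]
FD 12: (3,0) -> (15,0) [heading=0, draw]
LT 135: heading 0 -> 135
FD 5: (15,0) -> (11.464,3.536) [heading=135, draw]
RT 90: heading 135 -> 45
LT 135: heading 45 -> 180
Final: pos=(11.464,3.536), heading=180, 3 segment(s) drawn
Waypoints (4 total):
(0, 0)
(3, 0)
(15, 0)
(11.464, 3.536)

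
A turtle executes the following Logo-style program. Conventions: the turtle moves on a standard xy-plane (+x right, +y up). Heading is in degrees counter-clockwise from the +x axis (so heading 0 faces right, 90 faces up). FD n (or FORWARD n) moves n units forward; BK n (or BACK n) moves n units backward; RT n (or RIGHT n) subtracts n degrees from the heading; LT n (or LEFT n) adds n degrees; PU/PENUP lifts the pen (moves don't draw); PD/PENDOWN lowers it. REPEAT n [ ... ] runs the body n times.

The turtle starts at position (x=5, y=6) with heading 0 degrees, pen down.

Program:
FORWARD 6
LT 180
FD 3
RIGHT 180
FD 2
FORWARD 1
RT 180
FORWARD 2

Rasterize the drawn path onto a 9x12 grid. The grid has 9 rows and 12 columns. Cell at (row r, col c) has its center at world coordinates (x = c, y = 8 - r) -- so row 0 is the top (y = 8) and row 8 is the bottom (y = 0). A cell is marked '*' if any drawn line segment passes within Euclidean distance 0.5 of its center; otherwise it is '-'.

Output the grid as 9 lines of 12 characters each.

Segment 0: (5,6) -> (11,6)
Segment 1: (11,6) -> (8,6)
Segment 2: (8,6) -> (10,6)
Segment 3: (10,6) -> (11,6)
Segment 4: (11,6) -> (9,6)

Answer: ------------
------------
-----*******
------------
------------
------------
------------
------------
------------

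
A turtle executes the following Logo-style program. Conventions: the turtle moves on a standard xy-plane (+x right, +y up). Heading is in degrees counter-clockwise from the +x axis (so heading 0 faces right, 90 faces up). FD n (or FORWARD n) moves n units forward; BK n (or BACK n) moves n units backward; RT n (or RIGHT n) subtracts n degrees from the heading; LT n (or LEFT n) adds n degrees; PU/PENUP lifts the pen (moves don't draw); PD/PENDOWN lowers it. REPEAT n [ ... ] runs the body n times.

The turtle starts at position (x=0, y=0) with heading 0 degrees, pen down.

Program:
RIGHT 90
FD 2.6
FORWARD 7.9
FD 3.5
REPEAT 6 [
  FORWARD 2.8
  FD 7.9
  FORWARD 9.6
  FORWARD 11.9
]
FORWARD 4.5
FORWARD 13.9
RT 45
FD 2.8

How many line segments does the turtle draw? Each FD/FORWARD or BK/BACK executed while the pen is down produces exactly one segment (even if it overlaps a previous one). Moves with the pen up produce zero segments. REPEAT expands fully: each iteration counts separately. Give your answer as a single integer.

Executing turtle program step by step:
Start: pos=(0,0), heading=0, pen down
RT 90: heading 0 -> 270
FD 2.6: (0,0) -> (0,-2.6) [heading=270, draw]
FD 7.9: (0,-2.6) -> (0,-10.5) [heading=270, draw]
FD 3.5: (0,-10.5) -> (0,-14) [heading=270, draw]
REPEAT 6 [
  -- iteration 1/6 --
  FD 2.8: (0,-14) -> (0,-16.8) [heading=270, draw]
  FD 7.9: (0,-16.8) -> (0,-24.7) [heading=270, draw]
  FD 9.6: (0,-24.7) -> (0,-34.3) [heading=270, draw]
  FD 11.9: (0,-34.3) -> (0,-46.2) [heading=270, draw]
  -- iteration 2/6 --
  FD 2.8: (0,-46.2) -> (0,-49) [heading=270, draw]
  FD 7.9: (0,-49) -> (0,-56.9) [heading=270, draw]
  FD 9.6: (0,-56.9) -> (0,-66.5) [heading=270, draw]
  FD 11.9: (0,-66.5) -> (0,-78.4) [heading=270, draw]
  -- iteration 3/6 --
  FD 2.8: (0,-78.4) -> (0,-81.2) [heading=270, draw]
  FD 7.9: (0,-81.2) -> (0,-89.1) [heading=270, draw]
  FD 9.6: (0,-89.1) -> (0,-98.7) [heading=270, draw]
  FD 11.9: (0,-98.7) -> (0,-110.6) [heading=270, draw]
  -- iteration 4/6 --
  FD 2.8: (0,-110.6) -> (0,-113.4) [heading=270, draw]
  FD 7.9: (0,-113.4) -> (0,-121.3) [heading=270, draw]
  FD 9.6: (0,-121.3) -> (0,-130.9) [heading=270, draw]
  FD 11.9: (0,-130.9) -> (0,-142.8) [heading=270, draw]
  -- iteration 5/6 --
  FD 2.8: (0,-142.8) -> (0,-145.6) [heading=270, draw]
  FD 7.9: (0,-145.6) -> (0,-153.5) [heading=270, draw]
  FD 9.6: (0,-153.5) -> (0,-163.1) [heading=270, draw]
  FD 11.9: (0,-163.1) -> (0,-175) [heading=270, draw]
  -- iteration 6/6 --
  FD 2.8: (0,-175) -> (0,-177.8) [heading=270, draw]
  FD 7.9: (0,-177.8) -> (0,-185.7) [heading=270, draw]
  FD 9.6: (0,-185.7) -> (0,-195.3) [heading=270, draw]
  FD 11.9: (0,-195.3) -> (0,-207.2) [heading=270, draw]
]
FD 4.5: (0,-207.2) -> (0,-211.7) [heading=270, draw]
FD 13.9: (0,-211.7) -> (0,-225.6) [heading=270, draw]
RT 45: heading 270 -> 225
FD 2.8: (0,-225.6) -> (-1.98,-227.58) [heading=225, draw]
Final: pos=(-1.98,-227.58), heading=225, 30 segment(s) drawn
Segments drawn: 30

Answer: 30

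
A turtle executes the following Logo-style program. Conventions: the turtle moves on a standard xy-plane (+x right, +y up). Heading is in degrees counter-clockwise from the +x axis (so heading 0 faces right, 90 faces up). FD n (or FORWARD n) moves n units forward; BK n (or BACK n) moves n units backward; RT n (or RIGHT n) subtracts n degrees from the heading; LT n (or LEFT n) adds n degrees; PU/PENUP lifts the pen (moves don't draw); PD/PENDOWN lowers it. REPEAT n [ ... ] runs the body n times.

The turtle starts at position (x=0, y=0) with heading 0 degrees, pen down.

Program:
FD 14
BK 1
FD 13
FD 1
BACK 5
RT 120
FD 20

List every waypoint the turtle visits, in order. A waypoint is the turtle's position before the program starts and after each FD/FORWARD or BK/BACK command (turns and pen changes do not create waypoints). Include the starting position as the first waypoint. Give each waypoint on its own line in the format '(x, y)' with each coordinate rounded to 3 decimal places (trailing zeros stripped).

Executing turtle program step by step:
Start: pos=(0,0), heading=0, pen down
FD 14: (0,0) -> (14,0) [heading=0, draw]
BK 1: (14,0) -> (13,0) [heading=0, draw]
FD 13: (13,0) -> (26,0) [heading=0, draw]
FD 1: (26,0) -> (27,0) [heading=0, draw]
BK 5: (27,0) -> (22,0) [heading=0, draw]
RT 120: heading 0 -> 240
FD 20: (22,0) -> (12,-17.321) [heading=240, draw]
Final: pos=(12,-17.321), heading=240, 6 segment(s) drawn
Waypoints (7 total):
(0, 0)
(14, 0)
(13, 0)
(26, 0)
(27, 0)
(22, 0)
(12, -17.321)

Answer: (0, 0)
(14, 0)
(13, 0)
(26, 0)
(27, 0)
(22, 0)
(12, -17.321)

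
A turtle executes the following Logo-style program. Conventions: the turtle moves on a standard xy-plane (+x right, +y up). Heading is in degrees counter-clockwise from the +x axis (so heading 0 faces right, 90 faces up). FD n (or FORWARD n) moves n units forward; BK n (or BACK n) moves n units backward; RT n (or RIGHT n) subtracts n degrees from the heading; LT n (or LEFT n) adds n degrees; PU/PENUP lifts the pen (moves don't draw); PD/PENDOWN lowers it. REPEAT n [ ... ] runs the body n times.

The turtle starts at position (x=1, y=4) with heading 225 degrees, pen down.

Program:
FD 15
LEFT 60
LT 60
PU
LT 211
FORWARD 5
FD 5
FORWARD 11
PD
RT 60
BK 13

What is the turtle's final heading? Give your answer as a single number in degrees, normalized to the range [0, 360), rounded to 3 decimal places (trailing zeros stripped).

Answer: 136

Derivation:
Executing turtle program step by step:
Start: pos=(1,4), heading=225, pen down
FD 15: (1,4) -> (-9.607,-6.607) [heading=225, draw]
LT 60: heading 225 -> 285
LT 60: heading 285 -> 345
PU: pen up
LT 211: heading 345 -> 196
FD 5: (-9.607,-6.607) -> (-14.413,-7.985) [heading=196, move]
FD 5: (-14.413,-7.985) -> (-19.219,-9.363) [heading=196, move]
FD 11: (-19.219,-9.363) -> (-29.793,-12.395) [heading=196, move]
PD: pen down
RT 60: heading 196 -> 136
BK 13: (-29.793,-12.395) -> (-20.442,-21.426) [heading=136, draw]
Final: pos=(-20.442,-21.426), heading=136, 2 segment(s) drawn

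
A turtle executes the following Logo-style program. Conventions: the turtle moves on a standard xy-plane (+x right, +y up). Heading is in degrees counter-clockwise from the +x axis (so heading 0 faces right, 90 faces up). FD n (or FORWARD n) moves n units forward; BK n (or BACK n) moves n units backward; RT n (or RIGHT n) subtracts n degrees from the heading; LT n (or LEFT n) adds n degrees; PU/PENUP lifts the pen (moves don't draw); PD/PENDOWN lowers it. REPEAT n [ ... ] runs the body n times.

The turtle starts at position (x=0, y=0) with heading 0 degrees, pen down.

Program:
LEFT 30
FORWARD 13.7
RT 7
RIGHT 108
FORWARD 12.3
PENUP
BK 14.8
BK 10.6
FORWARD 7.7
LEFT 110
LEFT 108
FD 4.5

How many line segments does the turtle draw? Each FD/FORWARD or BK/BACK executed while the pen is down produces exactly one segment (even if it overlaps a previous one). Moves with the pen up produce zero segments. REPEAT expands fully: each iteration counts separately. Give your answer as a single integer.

Executing turtle program step by step:
Start: pos=(0,0), heading=0, pen down
LT 30: heading 0 -> 30
FD 13.7: (0,0) -> (11.865,6.85) [heading=30, draw]
RT 7: heading 30 -> 23
RT 108: heading 23 -> 275
FD 12.3: (11.865,6.85) -> (12.937,-5.403) [heading=275, draw]
PU: pen up
BK 14.8: (12.937,-5.403) -> (11.647,9.34) [heading=275, move]
BK 10.6: (11.647,9.34) -> (10.723,19.9) [heading=275, move]
FD 7.7: (10.723,19.9) -> (11.394,12.229) [heading=275, move]
LT 110: heading 275 -> 25
LT 108: heading 25 -> 133
FD 4.5: (11.394,12.229) -> (8.325,15.521) [heading=133, move]
Final: pos=(8.325,15.521), heading=133, 2 segment(s) drawn
Segments drawn: 2

Answer: 2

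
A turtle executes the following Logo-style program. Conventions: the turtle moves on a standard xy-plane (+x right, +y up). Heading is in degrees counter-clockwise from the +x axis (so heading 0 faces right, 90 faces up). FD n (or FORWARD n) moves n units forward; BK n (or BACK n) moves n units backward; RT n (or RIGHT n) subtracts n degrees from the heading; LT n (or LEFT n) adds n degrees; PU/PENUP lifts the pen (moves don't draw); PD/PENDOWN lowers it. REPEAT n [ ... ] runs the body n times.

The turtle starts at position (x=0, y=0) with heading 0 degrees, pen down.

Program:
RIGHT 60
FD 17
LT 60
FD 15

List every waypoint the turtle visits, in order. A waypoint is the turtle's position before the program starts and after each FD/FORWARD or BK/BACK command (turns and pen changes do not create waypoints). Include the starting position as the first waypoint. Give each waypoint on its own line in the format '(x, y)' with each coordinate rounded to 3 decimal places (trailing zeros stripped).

Answer: (0, 0)
(8.5, -14.722)
(23.5, -14.722)

Derivation:
Executing turtle program step by step:
Start: pos=(0,0), heading=0, pen down
RT 60: heading 0 -> 300
FD 17: (0,0) -> (8.5,-14.722) [heading=300, draw]
LT 60: heading 300 -> 0
FD 15: (8.5,-14.722) -> (23.5,-14.722) [heading=0, draw]
Final: pos=(23.5,-14.722), heading=0, 2 segment(s) drawn
Waypoints (3 total):
(0, 0)
(8.5, -14.722)
(23.5, -14.722)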